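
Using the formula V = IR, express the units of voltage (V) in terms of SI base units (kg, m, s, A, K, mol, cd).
Units of each symbol in V = IR:
  I (current): A
  R (resistance, in ohms): kg·m²/(s³·A²)

Multiplying the contributions: [A] · [kg·m²/(s³·A²)]
Adding exponents of each base unit: kg: 1, m: 2, s: -3, A: -1
SI base units of voltage: kg·m²/(s³·A)

Answer: kg·m²/(s³·A)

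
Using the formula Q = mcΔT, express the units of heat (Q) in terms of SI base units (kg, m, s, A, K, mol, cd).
Units of each symbol in Q = mcΔT:
  m (mass): kg
  c (specific heat capacity, in J/(kg·K)): m²/(s²·K)
  ΔT (temperature change): K

Multiplying the contributions: [kg] · [m²/(s²·K)] · [K]
Adding exponents of each base unit: kg: 1, m: 2, s: -2
SI base units of heat: kg·m²/s²

Answer: kg·m²/s²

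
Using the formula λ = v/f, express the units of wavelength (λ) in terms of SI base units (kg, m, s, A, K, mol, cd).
Units of each symbol in λ = v/f:
  v (wave speed): m/s
  f (frequency): 1/s  → in the denominator, contributes s

Multiplying the contributions: [m/s] · [s]
Adding exponents of each base unit: m: 1
SI base units of wavelength: m

Answer: m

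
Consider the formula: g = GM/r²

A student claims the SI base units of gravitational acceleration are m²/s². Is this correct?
Units of each symbol in g = GM/r²:
  G (gravitational constant): m³/(kg·s²)
  M (mass): kg
  r (distance): m  → to the power 2 in the denominator, contributes 1/m²

Multiplying the contributions: [m³/(kg·s²)] · [kg] · [1/m²]
Adding exponents of each base unit: m: 1, s: -2
SI base units of gravitational acceleration: m/s²

The claimed units m²/s² (exponents m: 2, s: -2) do not match the derived units m/s² (exponents m: 1, s: -2), so the claim is incorrect.

Answer: No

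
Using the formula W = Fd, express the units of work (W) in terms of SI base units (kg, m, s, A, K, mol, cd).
Units of each symbol in W = Fd:
  F (force): kg·m/s²
  d (displacement): m

Multiplying the contributions: [kg·m/s²] · [m]
Adding exponents of each base unit: kg: 1, m: 2, s: -2
SI base units of work: kg·m²/s²

Answer: kg·m²/s²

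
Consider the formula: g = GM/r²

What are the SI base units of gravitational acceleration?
Units of each symbol in g = GM/r²:
  G (gravitational constant): m³/(kg·s²)
  M (mass): kg
  r (distance): m  → to the power 2 in the denominator, contributes 1/m²

Multiplying the contributions: [m³/(kg·s²)] · [kg] · [1/m²]
Adding exponents of each base unit: m: 1, s: -2
SI base units of gravitational acceleration: m/s²

Answer: m/s²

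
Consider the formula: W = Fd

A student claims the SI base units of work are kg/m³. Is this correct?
Units of each symbol in W = Fd:
  F (force): kg·m/s²
  d (displacement): m

Multiplying the contributions: [kg·m/s²] · [m]
Adding exponents of each base unit: kg: 1, m: 2, s: -2
SI base units of work: kg·m²/s²

The claimed units kg/m³ (exponents kg: 1, m: -3) do not match the derived units kg·m²/s² (exponents kg: 1, m: 2, s: -2), so the claim is incorrect.

Answer: No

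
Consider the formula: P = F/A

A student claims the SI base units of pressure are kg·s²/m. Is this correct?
Units of each symbol in P = F/A:
  F (force): kg·m/s²
  A (area): m²  → in the denominator, contributes 1/m²

Multiplying the contributions: [kg·m/s²] · [1/m²]
Adding exponents of each base unit: kg: 1, m: -1, s: -2
SI base units of pressure: kg/(m·s²)

The claimed units kg·s²/m (exponents kg: 1, m: -1, s: 2) do not match the derived units kg/(m·s²) (exponents kg: 1, m: -1, s: -2), so the claim is incorrect.

Answer: No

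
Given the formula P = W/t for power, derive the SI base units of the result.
Units of each symbol in P = W/t:
  W (work): kg·m²/s²
  t (time): s  → in the denominator, contributes 1/s

Multiplying the contributions: [kg·m²/s²] · [1/s]
Adding exponents of each base unit: kg: 1, m: 2, s: -3
SI base units of power: kg·m²/s³

Answer: kg·m²/s³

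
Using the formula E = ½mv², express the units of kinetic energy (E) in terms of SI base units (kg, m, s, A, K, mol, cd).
Units of each symbol in E = ½mv²:
  m (mass): kg
  v (speed): m/s  → to the power 2, contributes m²/s²
  The factor ½ is dimensionless.

Multiplying the contributions: [kg] · [m²/s²]
Adding exponents of each base unit: kg: 1, m: 2, s: -2
SI base units of kinetic energy: kg·m²/s²

Answer: kg·m²/s²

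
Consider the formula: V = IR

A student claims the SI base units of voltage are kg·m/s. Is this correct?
Units of each symbol in V = IR:
  I (current): A
  R (resistance, in ohms): kg·m²/(s³·A²)

Multiplying the contributions: [A] · [kg·m²/(s³·A²)]
Adding exponents of each base unit: kg: 1, m: 2, s: -3, A: -1
SI base units of voltage: kg·m²/(s³·A)

The claimed units kg·m/s (exponents kg: 1, m: 1, s: -1) do not match the derived units kg·m²/(s³·A) (exponents kg: 1, m: 2, s: -3, A: -1), so the claim is incorrect.

Answer: No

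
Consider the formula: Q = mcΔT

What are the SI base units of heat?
Units of each symbol in Q = mcΔT:
  m (mass): kg
  c (specific heat capacity, in J/(kg·K)): m²/(s²·K)
  ΔT (temperature change): K

Multiplying the contributions: [kg] · [m²/(s²·K)] · [K]
Adding exponents of each base unit: kg: 1, m: 2, s: -2
SI base units of heat: kg·m²/s²

Answer: kg·m²/s²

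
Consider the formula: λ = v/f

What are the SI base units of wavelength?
Units of each symbol in λ = v/f:
  v (wave speed): m/s
  f (frequency): 1/s  → in the denominator, contributes s

Multiplying the contributions: [m/s] · [s]
Adding exponents of each base unit: m: 1
SI base units of wavelength: m

Answer: m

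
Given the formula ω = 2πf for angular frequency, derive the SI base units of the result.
Units of each symbol in ω = 2πf:
  f (frequency): 1/s
  The factor 2π is dimensionless.

Multiplying the contributions: [1/s]
Adding exponents of each base unit: s: -1
SI base units of angular frequency: 1/s

Answer: 1/s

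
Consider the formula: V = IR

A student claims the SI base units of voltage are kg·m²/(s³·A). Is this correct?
Units of each symbol in V = IR:
  I (current): A
  R (resistance, in ohms): kg·m²/(s³·A²)

Multiplying the contributions: [A] · [kg·m²/(s³·A²)]
Adding exponents of each base unit: kg: 1, m: 2, s: -3, A: -1
SI base units of voltage: kg·m²/(s³·A)

The claimed units kg·m²/(s³·A) match the derived units, so the claim is correct.

Answer: Yes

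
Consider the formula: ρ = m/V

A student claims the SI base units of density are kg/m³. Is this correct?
Units of each symbol in ρ = m/V:
  m (mass): kg
  V (volume): m³  → in the denominator, contributes 1/m³

Multiplying the contributions: [kg] · [1/m³]
Adding exponents of each base unit: kg: 1, m: -3
SI base units of density: kg/m³

The claimed units kg/m³ match the derived units, so the claim is correct.

Answer: Yes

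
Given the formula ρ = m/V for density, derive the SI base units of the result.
Units of each symbol in ρ = m/V:
  m (mass): kg
  V (volume): m³  → in the denominator, contributes 1/m³

Multiplying the contributions: [kg] · [1/m³]
Adding exponents of each base unit: kg: 1, m: -3
SI base units of density: kg/m³

Answer: kg/m³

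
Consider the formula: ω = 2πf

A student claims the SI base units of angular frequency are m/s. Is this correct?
Units of each symbol in ω = 2πf:
  f (frequency): 1/s
  The factor 2π is dimensionless.

Multiplying the contributions: [1/s]
Adding exponents of each base unit: s: -1
SI base units of angular frequency: 1/s

The claimed units m/s (exponents m: 1, s: -1) do not match the derived units 1/s (exponents s: -1), so the claim is incorrect.

Answer: No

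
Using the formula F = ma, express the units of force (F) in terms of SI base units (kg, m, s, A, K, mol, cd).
Units of each symbol in F = ma:
  m (mass): kg
  a (acceleration): m/s²

Multiplying the contributions: [kg] · [m/s²]
Adding exponents of each base unit: kg: 1, m: 1, s: -2
SI base units of force: kg·m/s²

Answer: kg·m/s²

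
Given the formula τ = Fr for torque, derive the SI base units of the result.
Units of each symbol in τ = Fr:
  F (force): kg·m/s²
  r (lever arm): m

Multiplying the contributions: [kg·m/s²] · [m]
Adding exponents of each base unit: kg: 1, m: 2, s: -2
SI base units of torque: kg·m²/s²

Answer: kg·m²/s²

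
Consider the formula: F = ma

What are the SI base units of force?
Units of each symbol in F = ma:
  m (mass): kg
  a (acceleration): m/s²

Multiplying the contributions: [kg] · [m/s²]
Adding exponents of each base unit: kg: 1, m: 1, s: -2
SI base units of force: kg·m/s²

Answer: kg·m/s²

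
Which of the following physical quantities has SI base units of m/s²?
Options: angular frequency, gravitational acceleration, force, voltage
Checking the SI base units of each option:
  angular frequency (ω = 2πf): 1/s  ✗
  gravitational acceleration (g = GM/r²): m/s²  ✓ matches
  force (F = ma): kg·m/s²  ✗
  voltage (V = IR): kg·m²/(s³·A)  ✗

Only gravitational acceleration has units m/s².

Answer: gravitational acceleration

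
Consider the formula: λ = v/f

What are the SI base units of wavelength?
Units of each symbol in λ = v/f:
  v (wave speed): m/s
  f (frequency): 1/s  → in the denominator, contributes s

Multiplying the contributions: [m/s] · [s]
Adding exponents of each base unit: m: 1
SI base units of wavelength: m

Answer: m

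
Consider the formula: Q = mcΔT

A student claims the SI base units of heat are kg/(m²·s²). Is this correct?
Units of each symbol in Q = mcΔT:
  m (mass): kg
  c (specific heat capacity, in J/(kg·K)): m²/(s²·K)
  ΔT (temperature change): K

Multiplying the contributions: [kg] · [m²/(s²·K)] · [K]
Adding exponents of each base unit: kg: 1, m: 2, s: -2
SI base units of heat: kg·m²/s²

The claimed units kg/(m²·s²) (exponents kg: 1, m: -2, s: -2) do not match the derived units kg·m²/s² (exponents kg: 1, m: 2, s: -2), so the claim is incorrect.

Answer: No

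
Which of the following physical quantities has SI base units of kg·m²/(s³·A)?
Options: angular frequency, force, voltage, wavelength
Checking the SI base units of each option:
  angular frequency (ω = 2πf): 1/s  ✗
  force (F = ma): kg·m/s²  ✗
  voltage (V = IR): kg·m²/(s³·A)  ✓ matches
  wavelength (λ = v/f): m  ✗

Only voltage has units kg·m²/(s³·A).

Answer: voltage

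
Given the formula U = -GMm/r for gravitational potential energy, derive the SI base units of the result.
Units of each symbol in U = -GMm/r:
  G (gravitational constant): m³/(kg·s²)
  M (mass): kg
  m (mass): kg
  r (distance): m  → in the denominator, contributes 1/m
  The minus sign does not affect the units.

Multiplying the contributions: [m³/(kg·s²)] · [kg] · [kg] · [1/m]
Adding exponents of each base unit: kg: 1, m: 2, s: -2
SI base units of gravitational potential energy: kg·m²/s²

Answer: kg·m²/s²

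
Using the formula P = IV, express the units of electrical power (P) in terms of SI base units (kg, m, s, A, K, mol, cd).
Units of each symbol in P = IV:
  I (current): A
  V (voltage, in volts): kg·m²/(s³·A)

Multiplying the contributions: [A] · [kg·m²/(s³·A)]
Adding exponents of each base unit: kg: 1, m: 2, s: -3
SI base units of electrical power: kg·m²/s³

Answer: kg·m²/s³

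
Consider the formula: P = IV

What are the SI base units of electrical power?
Units of each symbol in P = IV:
  I (current): A
  V (voltage, in volts): kg·m²/(s³·A)

Multiplying the contributions: [A] · [kg·m²/(s³·A)]
Adding exponents of each base unit: kg: 1, m: 2, s: -3
SI base units of electrical power: kg·m²/s³

Answer: kg·m²/s³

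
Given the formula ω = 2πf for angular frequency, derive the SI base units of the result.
Units of each symbol in ω = 2πf:
  f (frequency): 1/s
  The factor 2π is dimensionless.

Multiplying the contributions: [1/s]
Adding exponents of each base unit: s: -1
SI base units of angular frequency: 1/s

Answer: 1/s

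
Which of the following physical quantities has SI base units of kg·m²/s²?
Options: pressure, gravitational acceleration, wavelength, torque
Checking the SI base units of each option:
  pressure (P = F/A): kg/(m·s²)  ✗
  gravitational acceleration (g = GM/r²): m/s²  ✗
  wavelength (λ = v/f): m  ✗
  torque (τ = Fr): kg·m²/s²  ✓ matches

Only torque has units kg·m²/s².

Answer: torque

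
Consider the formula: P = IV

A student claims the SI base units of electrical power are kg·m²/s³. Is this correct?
Units of each symbol in P = IV:
  I (current): A
  V (voltage, in volts): kg·m²/(s³·A)

Multiplying the contributions: [A] · [kg·m²/(s³·A)]
Adding exponents of each base unit: kg: 1, m: 2, s: -3
SI base units of electrical power: kg·m²/s³

The claimed units kg·m²/s³ match the derived units, so the claim is correct.

Answer: Yes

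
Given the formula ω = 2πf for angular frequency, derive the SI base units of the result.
Units of each symbol in ω = 2πf:
  f (frequency): 1/s
  The factor 2π is dimensionless.

Multiplying the contributions: [1/s]
Adding exponents of each base unit: s: -1
SI base units of angular frequency: 1/s

Answer: 1/s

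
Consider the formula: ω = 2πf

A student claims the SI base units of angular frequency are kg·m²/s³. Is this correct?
Units of each symbol in ω = 2πf:
  f (frequency): 1/s
  The factor 2π is dimensionless.

Multiplying the contributions: [1/s]
Adding exponents of each base unit: s: -1
SI base units of angular frequency: 1/s

The claimed units kg·m²/s³ (exponents kg: 1, m: 2, s: -3) do not match the derived units 1/s (exponents s: -1), so the claim is incorrect.

Answer: No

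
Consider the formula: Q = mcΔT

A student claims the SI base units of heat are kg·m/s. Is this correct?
Units of each symbol in Q = mcΔT:
  m (mass): kg
  c (specific heat capacity, in J/(kg·K)): m²/(s²·K)
  ΔT (temperature change): K

Multiplying the contributions: [kg] · [m²/(s²·K)] · [K]
Adding exponents of each base unit: kg: 1, m: 2, s: -2
SI base units of heat: kg·m²/s²

The claimed units kg·m/s (exponents kg: 1, m: 1, s: -1) do not match the derived units kg·m²/s² (exponents kg: 1, m: 2, s: -2), so the claim is incorrect.

Answer: No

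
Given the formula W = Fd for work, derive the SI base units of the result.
Units of each symbol in W = Fd:
  F (force): kg·m/s²
  d (displacement): m

Multiplying the contributions: [kg·m/s²] · [m]
Adding exponents of each base unit: kg: 1, m: 2, s: -2
SI base units of work: kg·m²/s²

Answer: kg·m²/s²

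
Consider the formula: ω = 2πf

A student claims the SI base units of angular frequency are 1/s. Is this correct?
Units of each symbol in ω = 2πf:
  f (frequency): 1/s
  The factor 2π is dimensionless.

Multiplying the contributions: [1/s]
Adding exponents of each base unit: s: -1
SI base units of angular frequency: 1/s

The claimed units 1/s match the derived units, so the claim is correct.

Answer: Yes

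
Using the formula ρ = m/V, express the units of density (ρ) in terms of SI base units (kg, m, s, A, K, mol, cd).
Units of each symbol in ρ = m/V:
  m (mass): kg
  V (volume): m³  → in the denominator, contributes 1/m³

Multiplying the contributions: [kg] · [1/m³]
Adding exponents of each base unit: kg: 1, m: -3
SI base units of density: kg/m³

Answer: kg/m³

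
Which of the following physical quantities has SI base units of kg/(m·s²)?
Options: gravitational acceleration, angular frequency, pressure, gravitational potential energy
Checking the SI base units of each option:
  gravitational acceleration (g = GM/r²): m/s²  ✗
  angular frequency (ω = 2πf): 1/s  ✗
  pressure (P = F/A): kg/(m·s²)  ✓ matches
  gravitational potential energy (U = -GMm/r): kg·m²/s²  ✗

Only pressure has units kg/(m·s²).

Answer: pressure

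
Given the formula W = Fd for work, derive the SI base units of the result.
Units of each symbol in W = Fd:
  F (force): kg·m/s²
  d (displacement): m

Multiplying the contributions: [kg·m/s²] · [m]
Adding exponents of each base unit: kg: 1, m: 2, s: -2
SI base units of work: kg·m²/s²

Answer: kg·m²/s²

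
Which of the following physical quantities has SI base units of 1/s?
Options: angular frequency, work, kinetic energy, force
Checking the SI base units of each option:
  angular frequency (ω = 2πf): 1/s  ✓ matches
  work (W = Fd): kg·m²/s²  ✗
  kinetic energy (E = ½mv²): kg·m²/s²  ✗
  force (F = ma): kg·m/s²  ✗

Only angular frequency has units 1/s.

Answer: angular frequency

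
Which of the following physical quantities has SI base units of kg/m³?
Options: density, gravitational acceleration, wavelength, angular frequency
Checking the SI base units of each option:
  density (ρ = m/V): kg/m³  ✓ matches
  gravitational acceleration (g = GM/r²): m/s²  ✗
  wavelength (λ = v/f): m  ✗
  angular frequency (ω = 2πf): 1/s  ✗

Only density has units kg/m³.

Answer: density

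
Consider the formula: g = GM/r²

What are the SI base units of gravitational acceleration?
Units of each symbol in g = GM/r²:
  G (gravitational constant): m³/(kg·s²)
  M (mass): kg
  r (distance): m  → to the power 2 in the denominator, contributes 1/m²

Multiplying the contributions: [m³/(kg·s²)] · [kg] · [1/m²]
Adding exponents of each base unit: m: 1, s: -2
SI base units of gravitational acceleration: m/s²

Answer: m/s²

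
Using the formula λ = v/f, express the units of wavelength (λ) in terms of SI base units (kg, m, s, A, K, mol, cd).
Units of each symbol in λ = v/f:
  v (wave speed): m/s
  f (frequency): 1/s  → in the denominator, contributes s

Multiplying the contributions: [m/s] · [s]
Adding exponents of each base unit: m: 1
SI base units of wavelength: m

Answer: m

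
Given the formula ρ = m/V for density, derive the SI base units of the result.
Units of each symbol in ρ = m/V:
  m (mass): kg
  V (volume): m³  → in the denominator, contributes 1/m³

Multiplying the contributions: [kg] · [1/m³]
Adding exponents of each base unit: kg: 1, m: -3
SI base units of density: kg/m³

Answer: kg/m³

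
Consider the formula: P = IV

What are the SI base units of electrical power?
Units of each symbol in P = IV:
  I (current): A
  V (voltage, in volts): kg·m²/(s³·A)

Multiplying the contributions: [A] · [kg·m²/(s³·A)]
Adding exponents of each base unit: kg: 1, m: 2, s: -3
SI base units of electrical power: kg·m²/s³

Answer: kg·m²/s³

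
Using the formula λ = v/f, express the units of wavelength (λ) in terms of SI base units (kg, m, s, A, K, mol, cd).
Units of each symbol in λ = v/f:
  v (wave speed): m/s
  f (frequency): 1/s  → in the denominator, contributes s

Multiplying the contributions: [m/s] · [s]
Adding exponents of each base unit: m: 1
SI base units of wavelength: m

Answer: m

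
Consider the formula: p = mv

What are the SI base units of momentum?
Units of each symbol in p = mv:
  m (mass): kg
  v (velocity): m/s

Multiplying the contributions: [kg] · [m/s]
Adding exponents of each base unit: kg: 1, m: 1, s: -1
SI base units of momentum: kg·m/s

Answer: kg·m/s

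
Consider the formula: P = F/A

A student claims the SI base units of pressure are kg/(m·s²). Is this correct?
Units of each symbol in P = F/A:
  F (force): kg·m/s²
  A (area): m²  → in the denominator, contributes 1/m²

Multiplying the contributions: [kg·m/s²] · [1/m²]
Adding exponents of each base unit: kg: 1, m: -1, s: -2
SI base units of pressure: kg/(m·s²)

The claimed units kg/(m·s²) match the derived units, so the claim is correct.

Answer: Yes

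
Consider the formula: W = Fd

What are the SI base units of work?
Units of each symbol in W = Fd:
  F (force): kg·m/s²
  d (displacement): m

Multiplying the contributions: [kg·m/s²] · [m]
Adding exponents of each base unit: kg: 1, m: 2, s: -2
SI base units of work: kg·m²/s²

Answer: kg·m²/s²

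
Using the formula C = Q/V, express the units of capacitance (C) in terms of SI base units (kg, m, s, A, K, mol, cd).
Units of each symbol in C = Q/V:
  Q (charge, in coulombs): s·A
  V (voltage, in volts): kg·m²/(s³·A)  → in the denominator, contributes s³·A/(kg·m²)

Multiplying the contributions: [s·A] · [s³·A/(kg·m²)]
Adding exponents of each base unit: kg: -1, m: -2, s: 4, A: 2
SI base units of capacitance: s⁴·A²/(kg·m²)

Answer: s⁴·A²/(kg·m²)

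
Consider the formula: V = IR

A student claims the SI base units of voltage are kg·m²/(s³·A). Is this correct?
Units of each symbol in V = IR:
  I (current): A
  R (resistance, in ohms): kg·m²/(s³·A²)

Multiplying the contributions: [A] · [kg·m²/(s³·A²)]
Adding exponents of each base unit: kg: 1, m: 2, s: -3, A: -1
SI base units of voltage: kg·m²/(s³·A)

The claimed units kg·m²/(s³·A) match the derived units, so the claim is correct.

Answer: Yes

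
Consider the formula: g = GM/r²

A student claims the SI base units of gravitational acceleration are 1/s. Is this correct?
Units of each symbol in g = GM/r²:
  G (gravitational constant): m³/(kg·s²)
  M (mass): kg
  r (distance): m  → to the power 2 in the denominator, contributes 1/m²

Multiplying the contributions: [m³/(kg·s²)] · [kg] · [1/m²]
Adding exponents of each base unit: m: 1, s: -2
SI base units of gravitational acceleration: m/s²

The claimed units 1/s (exponents s: -1) do not match the derived units m/s² (exponents m: 1, s: -2), so the claim is incorrect.

Answer: No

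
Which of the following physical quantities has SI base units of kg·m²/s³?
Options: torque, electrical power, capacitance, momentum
Checking the SI base units of each option:
  torque (τ = Fr): kg·m²/s²  ✗
  electrical power (P = IV): kg·m²/s³  ✓ matches
  capacitance (C = Q/V): s⁴·A²/(kg·m²)  ✗
  momentum (p = mv): kg·m/s  ✗

Only electrical power has units kg·m²/s³.

Answer: electrical power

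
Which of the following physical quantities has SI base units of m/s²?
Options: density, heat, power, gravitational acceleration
Checking the SI base units of each option:
  density (ρ = m/V): kg/m³  ✗
  heat (Q = mcΔT): kg·m²/s²  ✗
  power (P = W/t): kg·m²/s³  ✗
  gravitational acceleration (g = GM/r²): m/s²  ✓ matches

Only gravitational acceleration has units m/s².

Answer: gravitational acceleration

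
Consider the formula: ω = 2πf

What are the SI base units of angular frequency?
Units of each symbol in ω = 2πf:
  f (frequency): 1/s
  The factor 2π is dimensionless.

Multiplying the contributions: [1/s]
Adding exponents of each base unit: s: -1
SI base units of angular frequency: 1/s

Answer: 1/s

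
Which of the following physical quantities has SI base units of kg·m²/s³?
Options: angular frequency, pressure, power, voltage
Checking the SI base units of each option:
  angular frequency (ω = 2πf): 1/s  ✗
  pressure (P = F/A): kg/(m·s²)  ✗
  power (P = W/t): kg·m²/s³  ✓ matches
  voltage (V = IR): kg·m²/(s³·A)  ✗

Only power has units kg·m²/s³.

Answer: power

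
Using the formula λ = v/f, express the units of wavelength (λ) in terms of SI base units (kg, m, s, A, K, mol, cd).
Units of each symbol in λ = v/f:
  v (wave speed): m/s
  f (frequency): 1/s  → in the denominator, contributes s

Multiplying the contributions: [m/s] · [s]
Adding exponents of each base unit: m: 1
SI base units of wavelength: m

Answer: m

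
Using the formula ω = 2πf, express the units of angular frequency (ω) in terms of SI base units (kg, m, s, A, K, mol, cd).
Units of each symbol in ω = 2πf:
  f (frequency): 1/s
  The factor 2π is dimensionless.

Multiplying the contributions: [1/s]
Adding exponents of each base unit: s: -1
SI base units of angular frequency: 1/s

Answer: 1/s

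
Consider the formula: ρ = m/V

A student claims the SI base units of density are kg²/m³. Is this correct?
Units of each symbol in ρ = m/V:
  m (mass): kg
  V (volume): m³  → in the denominator, contributes 1/m³

Multiplying the contributions: [kg] · [1/m³]
Adding exponents of each base unit: kg: 1, m: -3
SI base units of density: kg/m³

The claimed units kg²/m³ (exponents kg: 2, m: -3) do not match the derived units kg/m³ (exponents kg: 1, m: -3), so the claim is incorrect.

Answer: No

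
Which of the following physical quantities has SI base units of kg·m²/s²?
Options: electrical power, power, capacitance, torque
Checking the SI base units of each option:
  electrical power (P = IV): kg·m²/s³  ✗
  power (P = W/t): kg·m²/s³  ✗
  capacitance (C = Q/V): s⁴·A²/(kg·m²)  ✗
  torque (τ = Fr): kg·m²/s²  ✓ matches

Only torque has units kg·m²/s².

Answer: torque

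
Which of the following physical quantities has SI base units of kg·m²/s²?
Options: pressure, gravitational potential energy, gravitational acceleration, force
Checking the SI base units of each option:
  pressure (P = F/A): kg/(m·s²)  ✗
  gravitational potential energy (U = -GMm/r): kg·m²/s²  ✓ matches
  gravitational acceleration (g = GM/r²): m/s²  ✗
  force (F = ma): kg·m/s²  ✗

Only gravitational potential energy has units kg·m²/s².

Answer: gravitational potential energy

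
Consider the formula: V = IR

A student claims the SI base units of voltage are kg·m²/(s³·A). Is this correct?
Units of each symbol in V = IR:
  I (current): A
  R (resistance, in ohms): kg·m²/(s³·A²)

Multiplying the contributions: [A] · [kg·m²/(s³·A²)]
Adding exponents of each base unit: kg: 1, m: 2, s: -3, A: -1
SI base units of voltage: kg·m²/(s³·A)

The claimed units kg·m²/(s³·A) match the derived units, so the claim is correct.

Answer: Yes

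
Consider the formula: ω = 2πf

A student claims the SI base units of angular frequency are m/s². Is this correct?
Units of each symbol in ω = 2πf:
  f (frequency): 1/s
  The factor 2π is dimensionless.

Multiplying the contributions: [1/s]
Adding exponents of each base unit: s: -1
SI base units of angular frequency: 1/s

The claimed units m/s² (exponents m: 1, s: -2) do not match the derived units 1/s (exponents s: -1), so the claim is incorrect.

Answer: No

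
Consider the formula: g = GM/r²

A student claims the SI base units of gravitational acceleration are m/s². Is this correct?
Units of each symbol in g = GM/r²:
  G (gravitational constant): m³/(kg·s²)
  M (mass): kg
  r (distance): m  → to the power 2 in the denominator, contributes 1/m²

Multiplying the contributions: [m³/(kg·s²)] · [kg] · [1/m²]
Adding exponents of each base unit: m: 1, s: -2
SI base units of gravitational acceleration: m/s²

The claimed units m/s² match the derived units, so the claim is correct.

Answer: Yes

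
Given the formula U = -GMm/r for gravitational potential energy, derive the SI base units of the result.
Units of each symbol in U = -GMm/r:
  G (gravitational constant): m³/(kg·s²)
  M (mass): kg
  m (mass): kg
  r (distance): m  → in the denominator, contributes 1/m
  The minus sign does not affect the units.

Multiplying the contributions: [m³/(kg·s²)] · [kg] · [kg] · [1/m]
Adding exponents of each base unit: kg: 1, m: 2, s: -2
SI base units of gravitational potential energy: kg·m²/s²

Answer: kg·m²/s²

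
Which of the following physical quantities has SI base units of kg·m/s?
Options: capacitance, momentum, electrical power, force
Checking the SI base units of each option:
  capacitance (C = Q/V): s⁴·A²/(kg·m²)  ✗
  momentum (p = mv): kg·m/s  ✓ matches
  electrical power (P = IV): kg·m²/s³  ✗
  force (F = ma): kg·m/s²  ✗

Only momentum has units kg·m/s.

Answer: momentum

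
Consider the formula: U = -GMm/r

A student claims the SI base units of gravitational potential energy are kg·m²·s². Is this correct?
Units of each symbol in U = -GMm/r:
  G (gravitational constant): m³/(kg·s²)
  M (mass): kg
  m (mass): kg
  r (distance): m  → in the denominator, contributes 1/m
  The minus sign does not affect the units.

Multiplying the contributions: [m³/(kg·s²)] · [kg] · [kg] · [1/m]
Adding exponents of each base unit: kg: 1, m: 2, s: -2
SI base units of gravitational potential energy: kg·m²/s²

The claimed units kg·m²·s² (exponents kg: 1, m: 2, s: 2) do not match the derived units kg·m²/s² (exponents kg: 1, m: 2, s: -2), so the claim is incorrect.

Answer: No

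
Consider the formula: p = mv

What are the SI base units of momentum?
Units of each symbol in p = mv:
  m (mass): kg
  v (velocity): m/s

Multiplying the contributions: [kg] · [m/s]
Adding exponents of each base unit: kg: 1, m: 1, s: -1
SI base units of momentum: kg·m/s

Answer: kg·m/s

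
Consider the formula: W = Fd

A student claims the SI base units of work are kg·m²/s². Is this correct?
Units of each symbol in W = Fd:
  F (force): kg·m/s²
  d (displacement): m

Multiplying the contributions: [kg·m/s²] · [m]
Adding exponents of each base unit: kg: 1, m: 2, s: -2
SI base units of work: kg·m²/s²

The claimed units kg·m²/s² match the derived units, so the claim is correct.

Answer: Yes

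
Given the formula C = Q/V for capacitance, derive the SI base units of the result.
Units of each symbol in C = Q/V:
  Q (charge, in coulombs): s·A
  V (voltage, in volts): kg·m²/(s³·A)  → in the denominator, contributes s³·A/(kg·m²)

Multiplying the contributions: [s·A] · [s³·A/(kg·m²)]
Adding exponents of each base unit: kg: -1, m: -2, s: 4, A: 2
SI base units of capacitance: s⁴·A²/(kg·m²)

Answer: s⁴·A²/(kg·m²)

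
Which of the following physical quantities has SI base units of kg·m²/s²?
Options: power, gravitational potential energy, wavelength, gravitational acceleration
Checking the SI base units of each option:
  power (P = W/t): kg·m²/s³  ✗
  gravitational potential energy (U = -GMm/r): kg·m²/s²  ✓ matches
  wavelength (λ = v/f): m  ✗
  gravitational acceleration (g = GM/r²): m/s²  ✗

Only gravitational potential energy has units kg·m²/s².

Answer: gravitational potential energy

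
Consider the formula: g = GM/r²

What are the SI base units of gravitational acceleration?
Units of each symbol in g = GM/r²:
  G (gravitational constant): m³/(kg·s²)
  M (mass): kg
  r (distance): m  → to the power 2 in the denominator, contributes 1/m²

Multiplying the contributions: [m³/(kg·s²)] · [kg] · [1/m²]
Adding exponents of each base unit: m: 1, s: -2
SI base units of gravitational acceleration: m/s²

Answer: m/s²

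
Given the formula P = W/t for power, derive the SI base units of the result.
Units of each symbol in P = W/t:
  W (work): kg·m²/s²
  t (time): s  → in the denominator, contributes 1/s

Multiplying the contributions: [kg·m²/s²] · [1/s]
Adding exponents of each base unit: kg: 1, m: 2, s: -3
SI base units of power: kg·m²/s³

Answer: kg·m²/s³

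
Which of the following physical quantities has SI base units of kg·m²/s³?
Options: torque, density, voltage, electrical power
Checking the SI base units of each option:
  torque (τ = Fr): kg·m²/s²  ✗
  density (ρ = m/V): kg/m³  ✗
  voltage (V = IR): kg·m²/(s³·A)  ✗
  electrical power (P = IV): kg·m²/s³  ✓ matches

Only electrical power has units kg·m²/s³.

Answer: electrical power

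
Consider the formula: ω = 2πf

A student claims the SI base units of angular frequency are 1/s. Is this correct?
Units of each symbol in ω = 2πf:
  f (frequency): 1/s
  The factor 2π is dimensionless.

Multiplying the contributions: [1/s]
Adding exponents of each base unit: s: -1
SI base units of angular frequency: 1/s

The claimed units 1/s match the derived units, so the claim is correct.

Answer: Yes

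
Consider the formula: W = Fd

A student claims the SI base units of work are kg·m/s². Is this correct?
Units of each symbol in W = Fd:
  F (force): kg·m/s²
  d (displacement): m

Multiplying the contributions: [kg·m/s²] · [m]
Adding exponents of each base unit: kg: 1, m: 2, s: -2
SI base units of work: kg·m²/s²

The claimed units kg·m/s² (exponents kg: 1, m: 1, s: -2) do not match the derived units kg·m²/s² (exponents kg: 1, m: 2, s: -2), so the claim is incorrect.

Answer: No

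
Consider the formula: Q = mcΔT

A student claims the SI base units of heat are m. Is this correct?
Units of each symbol in Q = mcΔT:
  m (mass): kg
  c (specific heat capacity, in J/(kg·K)): m²/(s²·K)
  ΔT (temperature change): K

Multiplying the contributions: [kg] · [m²/(s²·K)] · [K]
Adding exponents of each base unit: kg: 1, m: 2, s: -2
SI base units of heat: kg·m²/s²

The claimed units m (exponents m: 1) do not match the derived units kg·m²/s² (exponents kg: 1, m: 2, s: -2), so the claim is incorrect.

Answer: No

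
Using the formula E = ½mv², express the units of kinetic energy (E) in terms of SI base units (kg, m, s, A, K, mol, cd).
Units of each symbol in E = ½mv²:
  m (mass): kg
  v (speed): m/s  → to the power 2, contributes m²/s²
  The factor ½ is dimensionless.

Multiplying the contributions: [kg] · [m²/s²]
Adding exponents of each base unit: kg: 1, m: 2, s: -2
SI base units of kinetic energy: kg·m²/s²

Answer: kg·m²/s²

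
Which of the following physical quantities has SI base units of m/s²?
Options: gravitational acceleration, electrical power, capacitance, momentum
Checking the SI base units of each option:
  gravitational acceleration (g = GM/r²): m/s²  ✓ matches
  electrical power (P = IV): kg·m²/s³  ✗
  capacitance (C = Q/V): s⁴·A²/(kg·m²)  ✗
  momentum (p = mv): kg·m/s  ✗

Only gravitational acceleration has units m/s².

Answer: gravitational acceleration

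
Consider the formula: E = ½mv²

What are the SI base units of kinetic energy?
Units of each symbol in E = ½mv²:
  m (mass): kg
  v (speed): m/s  → to the power 2, contributes m²/s²
  The factor ½ is dimensionless.

Multiplying the contributions: [kg] · [m²/s²]
Adding exponents of each base unit: kg: 1, m: 2, s: -2
SI base units of kinetic energy: kg·m²/s²

Answer: kg·m²/s²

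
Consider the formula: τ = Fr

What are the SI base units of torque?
Units of each symbol in τ = Fr:
  F (force): kg·m/s²
  r (lever arm): m

Multiplying the contributions: [kg·m/s²] · [m]
Adding exponents of each base unit: kg: 1, m: 2, s: -2
SI base units of torque: kg·m²/s²

Answer: kg·m²/s²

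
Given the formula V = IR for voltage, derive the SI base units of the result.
Units of each symbol in V = IR:
  I (current): A
  R (resistance, in ohms): kg·m²/(s³·A²)

Multiplying the contributions: [A] · [kg·m²/(s³·A²)]
Adding exponents of each base unit: kg: 1, m: 2, s: -3, A: -1
SI base units of voltage: kg·m²/(s³·A)

Answer: kg·m²/(s³·A)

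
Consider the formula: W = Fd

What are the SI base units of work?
Units of each symbol in W = Fd:
  F (force): kg·m/s²
  d (displacement): m

Multiplying the contributions: [kg·m/s²] · [m]
Adding exponents of each base unit: kg: 1, m: 2, s: -2
SI base units of work: kg·m²/s²

Answer: kg·m²/s²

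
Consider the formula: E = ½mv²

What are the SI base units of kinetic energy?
Units of each symbol in E = ½mv²:
  m (mass): kg
  v (speed): m/s  → to the power 2, contributes m²/s²
  The factor ½ is dimensionless.

Multiplying the contributions: [kg] · [m²/s²]
Adding exponents of each base unit: kg: 1, m: 2, s: -2
SI base units of kinetic energy: kg·m²/s²

Answer: kg·m²/s²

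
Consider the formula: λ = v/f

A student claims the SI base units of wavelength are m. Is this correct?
Units of each symbol in λ = v/f:
  v (wave speed): m/s
  f (frequency): 1/s  → in the denominator, contributes s

Multiplying the contributions: [m/s] · [s]
Adding exponents of each base unit: m: 1
SI base units of wavelength: m

The claimed units m match the derived units, so the claim is correct.

Answer: Yes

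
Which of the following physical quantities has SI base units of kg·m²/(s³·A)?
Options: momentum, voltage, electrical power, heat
Checking the SI base units of each option:
  momentum (p = mv): kg·m/s  ✗
  voltage (V = IR): kg·m²/(s³·A)  ✓ matches
  electrical power (P = IV): kg·m²/s³  ✗
  heat (Q = mcΔT): kg·m²/s²  ✗

Only voltage has units kg·m²/(s³·A).

Answer: voltage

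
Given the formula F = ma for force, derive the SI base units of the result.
Units of each symbol in F = ma:
  m (mass): kg
  a (acceleration): m/s²

Multiplying the contributions: [kg] · [m/s²]
Adding exponents of each base unit: kg: 1, m: 1, s: -2
SI base units of force: kg·m/s²

Answer: kg·m/s²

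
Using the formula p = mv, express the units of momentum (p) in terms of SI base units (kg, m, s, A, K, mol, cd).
Units of each symbol in p = mv:
  m (mass): kg
  v (velocity): m/s

Multiplying the contributions: [kg] · [m/s]
Adding exponents of each base unit: kg: 1, m: 1, s: -1
SI base units of momentum: kg·m/s

Answer: kg·m/s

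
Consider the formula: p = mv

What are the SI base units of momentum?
Units of each symbol in p = mv:
  m (mass): kg
  v (velocity): m/s

Multiplying the contributions: [kg] · [m/s]
Adding exponents of each base unit: kg: 1, m: 1, s: -1
SI base units of momentum: kg·m/s

Answer: kg·m/s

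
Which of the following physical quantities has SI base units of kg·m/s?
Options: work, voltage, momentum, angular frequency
Checking the SI base units of each option:
  work (W = Fd): kg·m²/s²  ✗
  voltage (V = IR): kg·m²/(s³·A)  ✗
  momentum (p = mv): kg·m/s  ✓ matches
  angular frequency (ω = 2πf): 1/s  ✗

Only momentum has units kg·m/s.

Answer: momentum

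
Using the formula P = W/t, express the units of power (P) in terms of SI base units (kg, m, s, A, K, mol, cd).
Units of each symbol in P = W/t:
  W (work): kg·m²/s²
  t (time): s  → in the denominator, contributes 1/s

Multiplying the contributions: [kg·m²/s²] · [1/s]
Adding exponents of each base unit: kg: 1, m: 2, s: -3
SI base units of power: kg·m²/s³

Answer: kg·m²/s³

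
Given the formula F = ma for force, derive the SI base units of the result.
Units of each symbol in F = ma:
  m (mass): kg
  a (acceleration): m/s²

Multiplying the contributions: [kg] · [m/s²]
Adding exponents of each base unit: kg: 1, m: 1, s: -2
SI base units of force: kg·m/s²

Answer: kg·m/s²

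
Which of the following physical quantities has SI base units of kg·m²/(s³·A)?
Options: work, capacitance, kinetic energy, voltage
Checking the SI base units of each option:
  work (W = Fd): kg·m²/s²  ✗
  capacitance (C = Q/V): s⁴·A²/(kg·m²)  ✗
  kinetic energy (E = ½mv²): kg·m²/s²  ✗
  voltage (V = IR): kg·m²/(s³·A)  ✓ matches

Only voltage has units kg·m²/(s³·A).

Answer: voltage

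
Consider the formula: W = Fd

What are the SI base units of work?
Units of each symbol in W = Fd:
  F (force): kg·m/s²
  d (displacement): m

Multiplying the contributions: [kg·m/s²] · [m]
Adding exponents of each base unit: kg: 1, m: 2, s: -2
SI base units of work: kg·m²/s²

Answer: kg·m²/s²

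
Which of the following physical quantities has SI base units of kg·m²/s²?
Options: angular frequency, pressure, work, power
Checking the SI base units of each option:
  angular frequency (ω = 2πf): 1/s  ✗
  pressure (P = F/A): kg/(m·s²)  ✗
  work (W = Fd): kg·m²/s²  ✓ matches
  power (P = W/t): kg·m²/s³  ✗

Only work has units kg·m²/s².

Answer: work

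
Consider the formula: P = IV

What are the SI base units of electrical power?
Units of each symbol in P = IV:
  I (current): A
  V (voltage, in volts): kg·m²/(s³·A)

Multiplying the contributions: [A] · [kg·m²/(s³·A)]
Adding exponents of each base unit: kg: 1, m: 2, s: -3
SI base units of electrical power: kg·m²/s³

Answer: kg·m²/s³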